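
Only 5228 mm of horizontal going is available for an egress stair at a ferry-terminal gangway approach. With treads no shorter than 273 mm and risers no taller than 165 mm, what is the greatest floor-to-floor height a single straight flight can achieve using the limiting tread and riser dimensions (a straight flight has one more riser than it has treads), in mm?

3300 mm

Treads that fit: ⌊5228 / 273⌋ = 19.
Risers = treads + 1 = 20.
Maximum height = 20 × 165 = 3300 mm.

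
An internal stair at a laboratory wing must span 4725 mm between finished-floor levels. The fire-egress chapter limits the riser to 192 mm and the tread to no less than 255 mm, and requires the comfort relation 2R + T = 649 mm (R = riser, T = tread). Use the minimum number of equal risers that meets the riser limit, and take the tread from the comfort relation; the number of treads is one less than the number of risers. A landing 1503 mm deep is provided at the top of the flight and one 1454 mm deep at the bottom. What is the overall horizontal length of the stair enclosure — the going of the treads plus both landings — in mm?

4725 / 192 = 24.61, so 25 risers are needed.
R = 4725 ÷ 25 = 189 mm.
From 2R + T = 649: T = 649 − 378 = 271 mm.
Treads = 25 − 1 = 24; going = 24 × 271 = 6504 mm.
Enclosure = 6504 + 1503 + 1454 = 9461 mm.

9461 mm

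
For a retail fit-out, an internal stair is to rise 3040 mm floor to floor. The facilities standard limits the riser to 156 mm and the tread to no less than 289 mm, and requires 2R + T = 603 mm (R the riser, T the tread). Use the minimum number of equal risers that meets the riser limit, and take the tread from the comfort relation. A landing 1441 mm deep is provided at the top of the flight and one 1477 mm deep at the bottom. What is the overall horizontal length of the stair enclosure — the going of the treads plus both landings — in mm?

8599 mm

3040 / 156 = 19.487 → round up to 20 risers.
R = 3040 ÷ 20 = 152 mm.
Tread T = 603 − 2 × 152 = 299 mm (≥ 289 mm).
Going = (20 − 1) × 299 = 5681 mm.
Enclosure = 5681 + 1441 + 1477 = 8599 mm.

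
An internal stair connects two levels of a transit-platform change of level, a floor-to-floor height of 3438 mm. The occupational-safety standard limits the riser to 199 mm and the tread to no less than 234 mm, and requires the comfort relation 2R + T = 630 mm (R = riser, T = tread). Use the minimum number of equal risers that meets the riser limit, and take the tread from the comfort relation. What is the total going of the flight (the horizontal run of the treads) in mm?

4216 mm

At most 199 each: 3438/199 = 17.28, giving 18 risers.
Each riser is 3438/18 = 191 mm (≤ 199 mm).
T = 630 − 2·191 = 248 mm, which satisfies the 234 mm minimum.
18 risers give 17 treads; going = 17 × 248 = 4216 mm.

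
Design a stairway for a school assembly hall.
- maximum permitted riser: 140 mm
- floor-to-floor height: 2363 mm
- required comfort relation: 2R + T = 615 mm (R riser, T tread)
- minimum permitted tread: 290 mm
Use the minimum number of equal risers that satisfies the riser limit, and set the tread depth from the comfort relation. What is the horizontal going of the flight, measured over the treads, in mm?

At most 140 each: 2363/140 = 16.88, giving 17 risers.
Each riser is 2363/17 = 139 mm (≤ 140 mm).
T = 615 − 2·139 = 337 mm, which satisfies the 290 mm minimum.
Treads = 17 − 1 = 16; going = 16 × 337 = 5392 mm.

5392 mm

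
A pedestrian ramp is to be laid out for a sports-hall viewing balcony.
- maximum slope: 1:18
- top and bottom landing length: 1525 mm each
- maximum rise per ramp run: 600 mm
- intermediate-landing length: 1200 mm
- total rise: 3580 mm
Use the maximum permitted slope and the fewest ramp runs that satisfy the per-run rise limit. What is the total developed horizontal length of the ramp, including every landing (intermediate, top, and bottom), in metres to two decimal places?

3580 / 600 = 5.967 → round up to 6 ramp runs. That means 5 intermediate landings.
Horizontal run for 3580 mm of rise at 1:18 is 3580 × 18 = 64440 mm.
5 intermediate landings contribute 5 × 1200 = 6000 mm.
Top and bottom landings: 2 × 1525 = 3050 mm.
Total = 64440 + 6000 + 3050 = 73490 mm.
= 73.49 m.

73.49 m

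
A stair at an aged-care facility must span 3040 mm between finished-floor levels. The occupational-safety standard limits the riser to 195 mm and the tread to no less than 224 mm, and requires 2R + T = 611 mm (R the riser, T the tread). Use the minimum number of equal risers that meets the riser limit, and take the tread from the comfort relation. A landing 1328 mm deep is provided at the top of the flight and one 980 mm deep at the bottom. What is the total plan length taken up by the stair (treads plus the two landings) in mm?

3040 / 195 = 15.590 → round up to 16 risers.
Each riser is 3040/16 = 190 mm (≤ 195 mm).
Tread T = 611 − 2 × 190 = 231 mm (≥ 224 mm).
Treads = 16 − 1 = 15; going = 15 × 231 = 3465 mm.
Enclosure = 3465 + 1328 + 980 = 5773 mm.

5773 mm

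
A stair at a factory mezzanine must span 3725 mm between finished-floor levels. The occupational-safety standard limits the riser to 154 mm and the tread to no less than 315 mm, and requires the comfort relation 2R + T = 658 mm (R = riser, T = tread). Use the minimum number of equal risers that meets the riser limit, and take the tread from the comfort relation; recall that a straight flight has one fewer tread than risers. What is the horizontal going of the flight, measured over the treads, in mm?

At most 154 each: 3725/154 = 24.19, giving 25 risers.
Each riser is 3725/25 = 149 mm (≤ 154 mm).
Tread T = 658 − 2 × 149 = 360 mm (≥ 315 mm).
Going = (25 − 1) × 360 = 8640 mm.

8640 mm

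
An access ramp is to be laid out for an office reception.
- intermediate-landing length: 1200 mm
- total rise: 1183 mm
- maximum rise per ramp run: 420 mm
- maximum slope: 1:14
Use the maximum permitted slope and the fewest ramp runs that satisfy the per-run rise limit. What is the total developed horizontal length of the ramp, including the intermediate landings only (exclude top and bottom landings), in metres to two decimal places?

18.96 m

⌈1183/420⌉ = 3 ramp runs. That means 2 intermediate landings.
Horizontal run for 1183 mm of rise at 1:14 is 1183 × 14 = 16562 mm.
2 intermediate landings contribute 2 × 1200 = 2400 mm.
Total developed length = 16562 + 2400 = 18962 mm.
= 18.96 m.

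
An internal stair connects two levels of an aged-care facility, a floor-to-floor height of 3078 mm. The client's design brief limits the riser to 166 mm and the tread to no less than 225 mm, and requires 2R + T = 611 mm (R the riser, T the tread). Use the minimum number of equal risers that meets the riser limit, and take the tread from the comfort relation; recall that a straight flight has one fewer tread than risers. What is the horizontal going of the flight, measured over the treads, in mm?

3078 / 166 = 18.54, so 19 risers are needed.
R = 3078 ÷ 19 = 162 mm.
Tread T = 611 − 2 × 162 = 287 mm (≥ 225 mm).
Treads = 19 − 1 = 18; going = 18 × 287 = 5166 mm.

5166 mm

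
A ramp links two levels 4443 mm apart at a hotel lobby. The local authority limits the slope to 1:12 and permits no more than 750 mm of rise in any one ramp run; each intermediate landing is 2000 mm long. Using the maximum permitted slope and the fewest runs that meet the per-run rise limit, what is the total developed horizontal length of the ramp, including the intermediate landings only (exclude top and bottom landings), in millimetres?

4443 / 750 = 5.924 → round up to 6 ramp runs. That means 5 intermediate landings.
Ramp run (horizontal) at 1:12: 4443 × 12 = 53316 mm.
5 intermediate landings contribute 5 × 2000 = 10000 mm.
Developed length = 53316 + 10000 = 63316 mm.

63316 mm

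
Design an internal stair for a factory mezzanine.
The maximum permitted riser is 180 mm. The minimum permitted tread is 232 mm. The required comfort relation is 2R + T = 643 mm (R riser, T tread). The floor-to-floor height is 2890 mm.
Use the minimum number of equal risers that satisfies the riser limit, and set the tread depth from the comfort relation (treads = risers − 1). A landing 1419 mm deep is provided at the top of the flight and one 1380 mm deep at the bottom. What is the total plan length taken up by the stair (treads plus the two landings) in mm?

7647 mm

At most 180 each: 2890/180 = 16.06, giving 17 risers.
R = 2890 ÷ 17 = 170 mm.
From 2R + T = 643: T = 643 − 340 = 303 mm.
Going = (17 − 1) × 303 = 4848 mm.
Add landings: 4848 + 1419 + 1380 = 7647 mm.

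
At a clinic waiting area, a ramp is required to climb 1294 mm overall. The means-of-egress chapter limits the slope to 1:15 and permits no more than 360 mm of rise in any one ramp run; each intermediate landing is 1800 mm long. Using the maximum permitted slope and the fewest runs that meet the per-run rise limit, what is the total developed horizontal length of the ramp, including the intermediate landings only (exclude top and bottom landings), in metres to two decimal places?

24.81 m

1294 / 360 = 3.594 → round up to 4 ramp runs. That means 3 intermediate landings.
Horizontal run for 1294 mm of rise at 1:15 is 1294 × 15 = 19410 mm.
Intermediate landings: 3 × 1800 = 5400 mm.
Total developed length = 19410 + 5400 = 24810 mm.
= 24.81 m.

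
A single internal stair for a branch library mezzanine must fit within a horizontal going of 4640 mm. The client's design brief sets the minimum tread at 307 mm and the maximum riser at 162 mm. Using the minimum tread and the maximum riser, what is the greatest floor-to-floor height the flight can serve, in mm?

Treads that fit: ⌊4640 / 307⌋ = 15.
Risers = treads + 1 = 16.
Maximum height = 16 × 162 = 2592 mm.

2592 mm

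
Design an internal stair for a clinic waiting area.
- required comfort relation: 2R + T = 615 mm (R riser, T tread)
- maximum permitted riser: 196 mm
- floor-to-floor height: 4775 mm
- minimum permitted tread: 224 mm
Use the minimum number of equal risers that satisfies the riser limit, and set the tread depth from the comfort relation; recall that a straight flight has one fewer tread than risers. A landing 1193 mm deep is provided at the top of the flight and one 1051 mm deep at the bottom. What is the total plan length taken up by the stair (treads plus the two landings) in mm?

⌈4775/196⌉ = 25 risers.
R = 4775 ÷ 25 = 191 mm.
From 2R + T = 615: T = 615 − 382 = 233 mm.
Going = (25 − 1) × 233 = 5592 mm.
Enclosure = 5592 + 1193 + 1051 = 7836 mm.

7836 mm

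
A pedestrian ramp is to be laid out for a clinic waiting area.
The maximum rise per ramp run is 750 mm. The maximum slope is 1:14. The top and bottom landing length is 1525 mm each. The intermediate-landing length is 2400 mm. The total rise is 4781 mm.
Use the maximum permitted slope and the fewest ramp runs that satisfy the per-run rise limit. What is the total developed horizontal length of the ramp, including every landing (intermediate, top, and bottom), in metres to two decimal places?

84.38 m

4781 / 750 = 6.375 → round up to 7 ramp runs. That means 6 intermediate landings.
Ramp run (horizontal) at 1:14: 4781 × 14 = 66934 mm.
6 intermediate landings contribute 6 × 2400 = 14400 mm.
Top and bottom landings: 2 × 1525 = 3050 mm.
Total = 66934 + 14400 + 3050 = 84384 mm.
= 84.38 m.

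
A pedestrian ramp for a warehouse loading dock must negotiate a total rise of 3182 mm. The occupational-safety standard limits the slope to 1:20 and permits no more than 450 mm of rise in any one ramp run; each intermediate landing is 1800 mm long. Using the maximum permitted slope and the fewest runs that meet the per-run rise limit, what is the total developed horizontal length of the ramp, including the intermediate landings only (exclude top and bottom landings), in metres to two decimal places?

76.24 m

3182 / 450 = 7.07, so 8 ramp runs are needed. That means 7 intermediate landings.
Ramp run (horizontal) at 1:20: 3182 × 20 = 63640 mm.
Intermediate landings: 7 × 1800 = 12600 mm.
Total developed length = 63640 + 12600 = 76240 mm.
= 76.24 m.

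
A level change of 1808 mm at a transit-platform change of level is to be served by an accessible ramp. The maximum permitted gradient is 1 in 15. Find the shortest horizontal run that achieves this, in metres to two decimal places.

Run = rise × 15 = 1808 × 15 = 27120 mm.
27120 mm = 27.12 m.

27.12 m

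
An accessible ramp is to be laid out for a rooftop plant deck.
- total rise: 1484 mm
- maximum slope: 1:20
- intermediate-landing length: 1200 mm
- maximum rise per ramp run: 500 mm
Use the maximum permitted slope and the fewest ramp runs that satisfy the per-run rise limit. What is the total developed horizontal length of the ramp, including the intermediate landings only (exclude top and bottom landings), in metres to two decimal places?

32.08 m

1484 / 500 = 2.97, so 3 ramp runs are needed. That means 2 intermediate landings.
Horizontal run for 1484 mm of rise at 1:20 is 1484 × 20 = 29680 mm.
Intermediate landings: 2 × 1200 = 2400 mm.
Total developed length = 29680 + 2400 = 32080 mm.
= 32.08 m.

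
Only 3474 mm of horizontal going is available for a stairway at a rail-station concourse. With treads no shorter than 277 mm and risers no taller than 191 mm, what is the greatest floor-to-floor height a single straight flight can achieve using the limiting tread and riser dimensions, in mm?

2483 mm

3474 / 277 = 12.54, so 12 treads fit.
Risers = treads + 1 = 13.
Maximum height = 13 × 191 = 2483 mm.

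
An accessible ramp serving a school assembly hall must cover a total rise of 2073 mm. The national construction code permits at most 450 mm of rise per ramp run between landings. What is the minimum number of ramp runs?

5 runs

At most 450 each: 2073/450 = 4.61, giving 5 ramp runs.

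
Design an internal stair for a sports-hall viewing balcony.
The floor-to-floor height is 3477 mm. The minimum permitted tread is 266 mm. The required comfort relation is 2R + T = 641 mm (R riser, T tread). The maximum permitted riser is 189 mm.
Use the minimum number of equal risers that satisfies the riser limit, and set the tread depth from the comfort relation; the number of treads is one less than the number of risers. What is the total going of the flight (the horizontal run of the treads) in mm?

3477 / 189 = 18.397 → round up to 19 risers.
Riser R = 3477 / 19 = 183 mm, within the 189 mm limit.
From 2R + T = 641: T = 641 − 366 = 275 mm.
Treads = 19 − 1 = 18; going = 18 × 275 = 4950 mm.

4950 mm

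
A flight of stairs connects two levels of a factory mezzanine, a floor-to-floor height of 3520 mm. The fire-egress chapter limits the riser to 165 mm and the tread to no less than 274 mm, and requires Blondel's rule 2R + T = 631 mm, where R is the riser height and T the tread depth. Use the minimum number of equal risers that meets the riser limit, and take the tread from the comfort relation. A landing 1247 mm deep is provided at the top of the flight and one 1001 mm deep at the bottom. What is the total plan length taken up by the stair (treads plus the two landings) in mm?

3520 / 165 = 21.333 → round up to 22 risers.
Each riser is 3520/22 = 160 mm (≤ 165 mm).
From 2R + T = 631: T = 631 − 320 = 311 mm.
22 risers give 21 treads; going = 21 × 311 = 6531 mm.
Enclosure = 6531 + 1247 + 1001 = 8779 mm.

8779 mm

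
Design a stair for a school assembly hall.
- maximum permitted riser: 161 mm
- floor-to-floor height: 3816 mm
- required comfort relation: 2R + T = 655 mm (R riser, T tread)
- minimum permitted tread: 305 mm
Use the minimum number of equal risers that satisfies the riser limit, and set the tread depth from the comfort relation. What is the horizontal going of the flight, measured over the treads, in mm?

7751 mm

At most 161 each: 3816/161 = 23.70, giving 24 risers.
R = 3816 ÷ 24 = 159 mm.
Tread T = 655 − 2 × 159 = 337 mm (≥ 305 mm).
Treads = 24 − 1 = 23; going = 23 × 337 = 7751 mm.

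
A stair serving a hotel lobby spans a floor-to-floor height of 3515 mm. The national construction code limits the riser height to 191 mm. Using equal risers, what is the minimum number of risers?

At most 191 each: 3515/191 = 18.40, giving 19 risers.

19 risers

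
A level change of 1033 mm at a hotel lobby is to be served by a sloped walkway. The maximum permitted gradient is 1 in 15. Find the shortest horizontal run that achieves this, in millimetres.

15495 mm

Run = rise × 15 = 1033 × 15 = 15495 mm.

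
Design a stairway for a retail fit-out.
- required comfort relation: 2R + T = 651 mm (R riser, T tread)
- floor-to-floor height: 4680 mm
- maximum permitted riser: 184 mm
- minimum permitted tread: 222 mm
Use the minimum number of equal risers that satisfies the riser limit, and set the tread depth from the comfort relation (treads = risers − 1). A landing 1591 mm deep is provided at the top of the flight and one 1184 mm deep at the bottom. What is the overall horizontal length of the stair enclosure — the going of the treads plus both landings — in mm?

10050 mm

4680 / 184 = 25.43, so 26 risers are needed.
R = 4680 ÷ 26 = 180 mm.
T = 651 − 2·180 = 291 mm, which satisfies the 222 mm minimum.
Treads = 26 − 1 = 25; going = 25 × 291 = 7275 mm.
Enclosure = 7275 + 1591 + 1184 = 10050 mm.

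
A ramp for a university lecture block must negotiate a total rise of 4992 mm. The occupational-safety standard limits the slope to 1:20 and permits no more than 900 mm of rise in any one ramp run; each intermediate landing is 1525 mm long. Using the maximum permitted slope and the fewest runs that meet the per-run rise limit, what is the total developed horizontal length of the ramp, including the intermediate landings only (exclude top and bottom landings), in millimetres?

At most 900 each: 4992/900 = 5.55, giving 6 ramp runs. That means 5 intermediate landings.
Horizontal run for 4992 mm of rise at 1:20 is 4992 × 20 = 99840 mm.
Intermediate landings: 5 × 1525 = 7625 mm.
Total developed length = 99840 + 7625 = 107465 mm.

107465 mm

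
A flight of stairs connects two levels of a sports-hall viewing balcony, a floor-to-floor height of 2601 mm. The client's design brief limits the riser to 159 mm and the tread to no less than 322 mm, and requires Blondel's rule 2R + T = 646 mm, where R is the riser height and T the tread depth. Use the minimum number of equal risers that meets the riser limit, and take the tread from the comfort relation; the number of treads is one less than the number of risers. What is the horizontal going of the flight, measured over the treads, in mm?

5440 mm

2601 / 159 = 16.36, so 17 risers are needed.
Each riser is 2601/17 = 153 mm (≤ 159 mm).
From 2R + T = 646: T = 646 − 306 = 340 mm.
Treads = 17 − 1 = 16; going = 16 × 340 = 5440 mm.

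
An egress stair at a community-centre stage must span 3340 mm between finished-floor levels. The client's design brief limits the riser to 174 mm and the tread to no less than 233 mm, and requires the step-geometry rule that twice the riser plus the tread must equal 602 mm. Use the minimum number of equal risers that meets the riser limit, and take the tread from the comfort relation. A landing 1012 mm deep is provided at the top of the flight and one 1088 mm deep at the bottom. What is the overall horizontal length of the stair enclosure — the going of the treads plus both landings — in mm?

3340 / 174 = 19.195 → round up to 20 risers.
Each riser is 3340/20 = 167 mm (≤ 174 mm).
T = 602 − 2·167 = 268 mm, which satisfies the 233 mm minimum.
Treads = 20 − 1 = 19; going = 19 × 268 = 5092 mm.
Add landings: 5092 + 1012 + 1088 = 7192 mm.

7192 mm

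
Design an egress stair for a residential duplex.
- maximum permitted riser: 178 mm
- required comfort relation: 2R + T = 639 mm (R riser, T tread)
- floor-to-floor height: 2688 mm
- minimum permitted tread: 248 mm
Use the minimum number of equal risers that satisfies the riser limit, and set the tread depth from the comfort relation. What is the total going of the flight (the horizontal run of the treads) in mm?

2688 / 178 = 15.10, so 16 risers are needed.
Each riser is 2688/16 = 168 mm (≤ 178 mm).
T = 639 − 2·168 = 303 mm, which satisfies the 248 mm minimum.
Going = (16 − 1) × 303 = 4545 mm.

4545 mm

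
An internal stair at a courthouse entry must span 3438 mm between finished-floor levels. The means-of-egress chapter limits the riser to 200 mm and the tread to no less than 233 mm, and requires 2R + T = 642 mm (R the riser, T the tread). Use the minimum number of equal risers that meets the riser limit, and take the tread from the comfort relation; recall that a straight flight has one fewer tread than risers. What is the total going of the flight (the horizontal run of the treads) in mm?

4420 mm

⌈3438/200⌉ = 18 risers.
Riser R = 3438 / 18 = 191 mm, within the 200 mm limit.
From 2R + T = 642: T = 642 − 382 = 260 mm.
Going = (18 − 1) × 260 = 4420 mm.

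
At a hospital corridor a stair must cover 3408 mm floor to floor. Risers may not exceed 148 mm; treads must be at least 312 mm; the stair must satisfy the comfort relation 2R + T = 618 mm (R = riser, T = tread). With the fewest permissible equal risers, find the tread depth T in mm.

334 mm

3408 / 148 = 23.03, so 24 risers are needed.
Each riser is 3408/24 = 142 mm (≤ 148 mm).
T = 618 − 2·142 = 334 mm, which satisfies the 312 mm minimum.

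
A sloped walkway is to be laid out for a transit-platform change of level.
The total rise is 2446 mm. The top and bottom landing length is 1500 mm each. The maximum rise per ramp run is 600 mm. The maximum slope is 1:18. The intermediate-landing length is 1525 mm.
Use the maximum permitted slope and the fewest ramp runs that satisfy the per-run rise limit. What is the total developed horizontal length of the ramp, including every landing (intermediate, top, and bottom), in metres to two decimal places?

53.13 m

⌈2446/600⌉ = 5 ramp runs. That means 4 intermediate landings.
Horizontal run for 2446 mm of rise at 1:18 is 2446 × 18 = 44028 mm.
Intermediate landings: 4 × 1525 = 6100 mm.
Top and bottom landings: 2 × 1500 = 3000 mm.
Total = 44028 + 6100 + 3000 = 53128 mm.
= 53.13 m.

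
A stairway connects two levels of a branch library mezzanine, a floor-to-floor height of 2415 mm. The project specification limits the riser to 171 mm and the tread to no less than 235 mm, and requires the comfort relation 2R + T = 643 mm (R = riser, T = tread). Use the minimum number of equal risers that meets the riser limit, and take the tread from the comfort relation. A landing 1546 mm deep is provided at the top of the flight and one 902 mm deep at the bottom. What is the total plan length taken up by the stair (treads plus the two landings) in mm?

6942 mm

2415 / 171 = 14.123 → round up to 15 risers.
Riser R = 2415 / 15 = 161 mm, within the 171 mm limit.
T = 643 − 2·161 = 321 mm, which satisfies the 235 mm minimum.
Going = (15 − 1) × 321 = 4494 mm.
Enclosure = 4494 + 1546 + 902 = 6942 mm.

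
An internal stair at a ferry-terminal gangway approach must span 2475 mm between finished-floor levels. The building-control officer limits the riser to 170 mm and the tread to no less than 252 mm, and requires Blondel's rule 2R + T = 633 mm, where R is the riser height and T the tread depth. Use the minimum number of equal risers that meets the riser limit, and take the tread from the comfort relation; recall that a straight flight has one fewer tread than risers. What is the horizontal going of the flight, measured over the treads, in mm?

⌈2475/170⌉ = 15 risers.
Riser R = 2475 / 15 = 165 mm, within the 170 mm limit.
From 2R + T = 633: T = 633 − 330 = 303 mm.
Treads = 15 − 1 = 14; going = 14 × 303 = 4242 mm.

4242 mm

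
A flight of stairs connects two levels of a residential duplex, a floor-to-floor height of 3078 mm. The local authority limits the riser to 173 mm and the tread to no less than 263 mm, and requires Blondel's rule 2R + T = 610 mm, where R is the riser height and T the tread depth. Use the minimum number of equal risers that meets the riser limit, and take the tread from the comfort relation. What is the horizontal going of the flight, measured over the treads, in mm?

At most 173 each: 3078/173 = 17.79, giving 18 risers.
Riser R = 3078 / 18 = 171 mm, within the 173 mm limit.
From 2R + T = 610: T = 610 − 342 = 268 mm.
Treads = 18 − 1 = 17; going = 17 × 268 = 4556 mm.

4556 mm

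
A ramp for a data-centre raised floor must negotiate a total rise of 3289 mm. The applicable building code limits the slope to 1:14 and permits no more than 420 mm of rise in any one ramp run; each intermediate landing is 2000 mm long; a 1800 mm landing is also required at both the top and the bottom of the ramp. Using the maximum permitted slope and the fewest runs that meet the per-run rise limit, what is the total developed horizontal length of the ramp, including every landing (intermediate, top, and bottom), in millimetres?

63646 mm

3289 / 420 = 7.83, so 8 ramp runs are needed. That means 7 intermediate landings.
Horizontal run for 3289 mm of rise at 1:14 is 3289 × 14 = 46046 mm.
Intermediate landings: 7 × 2000 = 14000 mm.
Top and bottom landings: 2 × 1800 = 3600 mm.
Total = 46046 + 14000 + 3600 = 63646 mm.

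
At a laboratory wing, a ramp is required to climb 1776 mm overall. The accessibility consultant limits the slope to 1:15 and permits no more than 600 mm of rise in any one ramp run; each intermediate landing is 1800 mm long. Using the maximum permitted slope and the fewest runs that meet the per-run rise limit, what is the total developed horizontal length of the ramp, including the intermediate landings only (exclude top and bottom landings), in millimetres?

At most 600 each: 1776/600 = 2.96, giving 3 ramp runs. That means 2 intermediate landings.
Horizontal run for 1776 mm of rise at 1:15 is 1776 × 15 = 26640 mm.
2 intermediate landings contribute 2 × 1800 = 3600 mm.
Total developed length = 26640 + 3600 = 30240 mm.

30240 mm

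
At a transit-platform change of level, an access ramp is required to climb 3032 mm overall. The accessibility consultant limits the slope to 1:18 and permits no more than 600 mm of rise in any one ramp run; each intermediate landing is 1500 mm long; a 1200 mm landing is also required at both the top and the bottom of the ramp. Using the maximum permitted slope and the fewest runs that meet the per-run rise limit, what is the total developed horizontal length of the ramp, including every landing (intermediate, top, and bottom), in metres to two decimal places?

64.48 m

At most 600 each: 3032/600 = 5.05, giving 6 ramp runs. That means 5 intermediate landings.
Ramp run (horizontal) at 1:18: 3032 × 18 = 54576 mm.
Intermediate landings: 5 × 1500 = 7500 mm.
Top and bottom landings: 2 × 1200 = 2400 mm.
Total = 54576 + 7500 + 2400 = 64476 mm.
= 64.48 m.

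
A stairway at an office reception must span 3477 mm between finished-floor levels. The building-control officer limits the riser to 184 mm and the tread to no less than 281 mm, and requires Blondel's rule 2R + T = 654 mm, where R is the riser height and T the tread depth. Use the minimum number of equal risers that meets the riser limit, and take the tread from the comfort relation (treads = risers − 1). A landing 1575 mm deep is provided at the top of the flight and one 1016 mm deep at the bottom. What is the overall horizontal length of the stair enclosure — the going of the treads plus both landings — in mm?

⌈3477/184⌉ = 19 risers.
Each riser is 3477/19 = 183 mm (≤ 184 mm).
From 2R + T = 654: T = 654 − 366 = 288 mm.
Going = (19 − 1) × 288 = 5184 mm.
Enclosure = 5184 + 1575 + 1016 = 7775 mm.

7775 mm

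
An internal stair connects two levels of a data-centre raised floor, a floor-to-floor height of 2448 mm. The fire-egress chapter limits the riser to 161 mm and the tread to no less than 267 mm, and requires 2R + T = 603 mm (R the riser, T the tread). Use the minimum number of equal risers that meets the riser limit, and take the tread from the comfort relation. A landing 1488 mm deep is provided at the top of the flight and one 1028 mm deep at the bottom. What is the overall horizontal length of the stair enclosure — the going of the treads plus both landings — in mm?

⌈2448/161⌉ = 16 risers.
Each riser is 2448/16 = 153 mm (≤ 161 mm).
From 2R + T = 603: T = 603 − 306 = 297 mm.
Treads = 16 − 1 = 15; going = 15 × 297 = 4455 mm.
Add landings: 4455 + 1488 + 1028 = 6971 mm.

6971 mm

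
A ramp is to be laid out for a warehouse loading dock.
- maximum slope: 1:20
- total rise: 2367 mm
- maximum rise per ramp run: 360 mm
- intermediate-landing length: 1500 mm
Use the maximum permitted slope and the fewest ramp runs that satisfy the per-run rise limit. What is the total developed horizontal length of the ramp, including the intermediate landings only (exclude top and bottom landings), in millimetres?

2367 / 360 = 6.58, so 7 ramp runs are needed. That means 6 intermediate landings.
Ramp run (horizontal) at 1:20: 2367 × 20 = 47340 mm.
6 intermediate landings contribute 6 × 1500 = 9000 mm.
Developed length = 47340 + 9000 = 56340 mm.

56340 mm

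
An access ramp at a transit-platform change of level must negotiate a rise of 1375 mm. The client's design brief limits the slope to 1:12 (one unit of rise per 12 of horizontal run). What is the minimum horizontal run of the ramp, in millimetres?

16500 mm

At 1:12 the run is 12 × 1375 = 16500 mm.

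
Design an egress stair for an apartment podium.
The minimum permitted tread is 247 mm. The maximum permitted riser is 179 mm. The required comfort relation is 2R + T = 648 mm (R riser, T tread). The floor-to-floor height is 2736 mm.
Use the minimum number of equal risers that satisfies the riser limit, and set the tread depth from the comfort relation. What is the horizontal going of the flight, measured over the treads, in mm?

2736 / 179 = 15.28, so 16 risers are needed.
R = 2736 ÷ 16 = 171 mm.
From 2R + T = 648: T = 648 − 342 = 306 mm.
Treads = 16 − 1 = 15; going = 15 × 306 = 4590 mm.

4590 mm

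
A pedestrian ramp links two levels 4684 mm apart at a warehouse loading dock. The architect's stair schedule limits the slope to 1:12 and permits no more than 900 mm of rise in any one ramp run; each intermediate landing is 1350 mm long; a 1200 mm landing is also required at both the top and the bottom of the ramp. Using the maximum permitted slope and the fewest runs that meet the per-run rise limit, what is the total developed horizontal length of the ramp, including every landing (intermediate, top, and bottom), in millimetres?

65358 mm

⌈4684/900⌉ = 6 ramp runs. That means 5 intermediate landings.
Ramp run (horizontal) at 1:12: 4684 × 12 = 56208 mm.
Intermediate landings: 5 × 1350 = 6750 mm.
Top and bottom landings: 2 × 1200 = 2400 mm.
Total = 56208 + 6750 + 2400 = 65358 mm.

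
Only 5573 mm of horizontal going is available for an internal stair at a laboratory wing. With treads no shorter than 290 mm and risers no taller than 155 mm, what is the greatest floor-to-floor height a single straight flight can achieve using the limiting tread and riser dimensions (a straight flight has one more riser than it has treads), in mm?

Treads that fit: ⌊5573 / 290⌋ = 19.
Risers = treads + 1 = 20.
Maximum height = 20 × 155 = 3100 mm.

3100 mm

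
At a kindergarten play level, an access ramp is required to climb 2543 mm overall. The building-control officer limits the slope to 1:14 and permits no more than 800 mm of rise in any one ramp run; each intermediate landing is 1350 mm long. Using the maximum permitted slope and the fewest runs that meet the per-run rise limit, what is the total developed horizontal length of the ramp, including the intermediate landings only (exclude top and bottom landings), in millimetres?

39652 mm

2543 / 800 = 3.179 → round up to 4 ramp runs. That means 3 intermediate landings.
Horizontal run for 2543 mm of rise at 1:14 is 2543 × 14 = 35602 mm.
Intermediate landings: 3 × 1350 = 4050 mm.
Developed length = 35602 + 4050 = 39652 mm.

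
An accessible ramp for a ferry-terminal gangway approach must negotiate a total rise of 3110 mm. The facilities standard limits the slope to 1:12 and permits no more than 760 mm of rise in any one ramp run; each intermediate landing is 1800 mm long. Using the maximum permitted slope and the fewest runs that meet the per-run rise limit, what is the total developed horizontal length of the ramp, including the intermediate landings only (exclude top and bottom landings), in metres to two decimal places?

At most 760 each: 3110/760 = 4.09, giving 5 ramp runs. That means 4 intermediate landings.
Ramp run (horizontal) at 1:12: 3110 × 12 = 37320 mm.
Intermediate landings: 4 × 1800 = 7200 mm.
Total developed length = 37320 + 7200 = 44520 mm.
= 44.52 m.

44.52 m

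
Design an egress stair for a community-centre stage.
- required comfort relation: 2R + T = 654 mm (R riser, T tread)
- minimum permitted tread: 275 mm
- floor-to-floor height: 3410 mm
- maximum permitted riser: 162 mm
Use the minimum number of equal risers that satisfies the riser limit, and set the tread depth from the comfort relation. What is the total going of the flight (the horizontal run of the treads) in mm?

⌈3410/162⌉ = 22 risers.
Each riser is 3410/22 = 155 mm (≤ 162 mm).
Tread T = 654 − 2 × 155 = 344 mm (≥ 275 mm).
Going = (22 − 1) × 344 = 7224 mm.

7224 mm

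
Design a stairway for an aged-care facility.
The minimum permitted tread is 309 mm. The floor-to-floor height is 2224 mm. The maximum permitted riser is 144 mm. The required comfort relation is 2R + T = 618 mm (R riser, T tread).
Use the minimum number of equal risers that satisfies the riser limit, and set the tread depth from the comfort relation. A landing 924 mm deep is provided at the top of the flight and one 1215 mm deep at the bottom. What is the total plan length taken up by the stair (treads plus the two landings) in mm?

At most 144 each: 2224/144 = 15.44, giving 16 risers.
Each riser is 2224/16 = 139 mm (≤ 144 mm).
T = 618 − 2·139 = 340 mm, which satisfies the 309 mm minimum.
Treads = 16 − 1 = 15; going = 15 × 340 = 5100 mm.
Add landings: 5100 + 924 + 1215 = 7239 mm.

7239 mm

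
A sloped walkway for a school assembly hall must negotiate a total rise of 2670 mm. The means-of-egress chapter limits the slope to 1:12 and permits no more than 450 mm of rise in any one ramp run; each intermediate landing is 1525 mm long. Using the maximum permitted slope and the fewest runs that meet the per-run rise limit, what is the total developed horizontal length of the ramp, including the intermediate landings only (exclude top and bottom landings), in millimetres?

39665 mm

2670 / 450 = 5.93, so 6 ramp runs are needed. That means 5 intermediate landings.
Horizontal run for 2670 mm of rise at 1:12 is 2670 × 12 = 32040 mm.
5 intermediate landings contribute 5 × 1525 = 7625 mm.
Developed length = 32040 + 7625 = 39665 mm.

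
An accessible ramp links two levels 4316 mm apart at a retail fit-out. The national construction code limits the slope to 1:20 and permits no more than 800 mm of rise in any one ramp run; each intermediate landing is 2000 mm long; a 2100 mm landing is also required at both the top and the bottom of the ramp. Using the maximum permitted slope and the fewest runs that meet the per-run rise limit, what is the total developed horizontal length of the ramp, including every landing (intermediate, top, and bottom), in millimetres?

4316 / 800 = 5.39, so 6 ramp runs are needed. That means 5 intermediate landings.
Horizontal run for 4316 mm of rise at 1:20 is 4316 × 20 = 86320 mm.
Intermediate landings: 5 × 2000 = 10000 mm.
Top and bottom landings: 2 × 2100 = 4200 mm.
Total = 86320 + 10000 + 4200 = 100520 mm.

100520 mm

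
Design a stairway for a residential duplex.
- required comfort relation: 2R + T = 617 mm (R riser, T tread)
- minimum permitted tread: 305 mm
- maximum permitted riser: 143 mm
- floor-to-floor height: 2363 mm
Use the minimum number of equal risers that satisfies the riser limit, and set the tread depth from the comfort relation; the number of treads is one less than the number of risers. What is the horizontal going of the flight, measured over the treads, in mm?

At most 143 each: 2363/143 = 16.52, giving 17 risers.
Each riser is 2363/17 = 139 mm (≤ 143 mm).
T = 617 − 2·139 = 339 mm, which satisfies the 305 mm minimum.
Going = (17 − 1) × 339 = 5424 mm.

5424 mm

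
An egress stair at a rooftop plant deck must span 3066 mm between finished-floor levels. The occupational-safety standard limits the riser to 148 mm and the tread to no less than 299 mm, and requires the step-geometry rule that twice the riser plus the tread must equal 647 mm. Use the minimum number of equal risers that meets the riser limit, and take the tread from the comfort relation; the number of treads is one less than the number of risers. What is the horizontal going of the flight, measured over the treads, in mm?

3066 / 148 = 20.716 → round up to 21 risers.
Riser R = 3066 / 21 = 146 mm, within the 148 mm limit.
T = 647 − 2·146 = 355 mm, which satisfies the 299 mm minimum.
21 risers give 20 treads; going = 20 × 355 = 7100 mm.

7100 mm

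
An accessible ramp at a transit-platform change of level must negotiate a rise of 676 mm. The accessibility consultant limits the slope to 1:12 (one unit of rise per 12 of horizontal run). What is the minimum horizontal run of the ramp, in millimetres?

Run = rise × 12 = 676 × 12 = 8112 mm.

8112 mm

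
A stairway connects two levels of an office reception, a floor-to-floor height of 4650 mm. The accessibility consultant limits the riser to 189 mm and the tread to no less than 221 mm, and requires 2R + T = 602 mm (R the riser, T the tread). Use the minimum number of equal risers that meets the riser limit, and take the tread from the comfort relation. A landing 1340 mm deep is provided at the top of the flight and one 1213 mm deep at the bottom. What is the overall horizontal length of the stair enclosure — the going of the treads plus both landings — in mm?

8073 mm

4650 / 189 = 24.60, so 25 risers are needed.
Each riser is 4650/25 = 186 mm (≤ 189 mm).
From 2R + T = 602: T = 602 − 372 = 230 mm.
25 risers give 24 treads; going = 24 × 230 = 5520 mm.
Add landings: 5520 + 1340 + 1213 = 8073 mm.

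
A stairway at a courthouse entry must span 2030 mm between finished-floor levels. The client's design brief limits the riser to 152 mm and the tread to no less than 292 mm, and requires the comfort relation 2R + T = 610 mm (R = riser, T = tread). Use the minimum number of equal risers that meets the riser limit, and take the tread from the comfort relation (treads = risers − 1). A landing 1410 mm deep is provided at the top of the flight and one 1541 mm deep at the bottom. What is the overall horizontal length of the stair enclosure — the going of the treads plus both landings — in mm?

At most 152 each: 2030/152 = 13.36, giving 14 risers.
Riser R = 2030 / 14 = 145 mm, within the 152 mm limit.
T = 610 − 2·145 = 320 mm, which satisfies the 292 mm minimum.
Treads = 14 − 1 = 13; going = 13 × 320 = 4160 mm.
Enclosure = 4160 + 1410 + 1541 = 7111 mm.

7111 mm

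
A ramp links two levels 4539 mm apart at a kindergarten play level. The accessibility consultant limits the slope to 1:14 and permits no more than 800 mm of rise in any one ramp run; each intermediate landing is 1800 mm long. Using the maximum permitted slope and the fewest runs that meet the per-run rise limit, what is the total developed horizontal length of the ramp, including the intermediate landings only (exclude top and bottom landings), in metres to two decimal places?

72.55 m

4539 / 800 = 5.67, so 6 ramp runs are needed. That means 5 intermediate landings.
Horizontal run for 4539 mm of rise at 1:14 is 4539 × 14 = 63546 mm.
Intermediate landings: 5 × 1800 = 9000 mm.
Total developed length = 63546 + 9000 = 72546 mm.
= 72.55 m.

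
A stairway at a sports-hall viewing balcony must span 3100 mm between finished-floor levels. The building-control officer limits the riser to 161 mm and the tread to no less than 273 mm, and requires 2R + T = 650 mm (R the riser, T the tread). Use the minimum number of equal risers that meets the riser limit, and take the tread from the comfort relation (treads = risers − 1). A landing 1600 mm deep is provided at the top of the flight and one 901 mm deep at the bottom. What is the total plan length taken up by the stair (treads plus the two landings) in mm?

8961 mm

⌈3100/161⌉ = 20 risers.
Riser R = 3100 / 20 = 155 mm, within the 161 mm limit.
T = 650 − 2·155 = 340 mm, which satisfies the 273 mm minimum.
20 risers give 19 treads; going = 19 × 340 = 6460 mm.
Enclosure = 6460 + 1600 + 901 = 8961 mm.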